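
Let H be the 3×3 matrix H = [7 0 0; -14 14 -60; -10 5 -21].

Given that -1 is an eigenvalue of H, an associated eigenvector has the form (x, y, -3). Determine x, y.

0, -12

We need (H + 1I)v = 0.
H + 1I = [[8, 0, 0], [-14, 15, -60], [-10, 5, -20]].
Row 1: (8)·x + (0)·y + (0)·-3 = 0
Row 2: (-14)·x + (15)·y + (-60)·-3 = 0
Row 3: (-10)·x + (5)·y + (-20)·-3 = 0
Solving gives x = 0, y = -12.
Check: H·(0, -12, -3) = (0, 12, 3) = -1·(0, -12, -3).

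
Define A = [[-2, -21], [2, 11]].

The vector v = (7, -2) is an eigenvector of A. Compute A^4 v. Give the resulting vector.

First find the eigenvalue: Av = (28, -8) = 4·(7, -2), so λ = 4.
Then A^4 v = λ^4·v = 4^4·(7, -2) = 256·(7, -2) = (1792, -512).

(1792, -512)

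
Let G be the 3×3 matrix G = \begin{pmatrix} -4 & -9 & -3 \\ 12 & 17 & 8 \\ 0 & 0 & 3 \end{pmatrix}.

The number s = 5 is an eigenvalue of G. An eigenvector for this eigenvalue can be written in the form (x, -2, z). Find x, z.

2, 0

We need (G - 5I)v = 0.
G - 5I = [[-9, -9, -3], [12, 12, 8], [0, 0, -2]].
Row 1: (-9)·x + (-9)·-2 + (-3)·z = 0
Row 2: (12)·x + (12)·-2 + (8)·z = 0
Row 3: (0)·x + (0)·-2 + (-2)·z = 0
Solving gives x = 2, z = 0.
Check: G·(2, -2, 0) = (10, -10, 0) = 5·(2, -2, 0).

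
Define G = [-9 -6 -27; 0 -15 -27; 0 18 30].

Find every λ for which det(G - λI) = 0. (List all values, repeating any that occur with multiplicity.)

-9, 3, 12

Compute the characteristic polynomial p(λ) = det(λI - G).
Expanding along the first row, p(λ) = λ^3 - 6λ^2 - 99λ + 324.
Rational-root test: λ = 3 gives p(3) = 0.
Factor out (λ - 3): p(λ) = (λ - 3)·(λ^2 - 3λ - 108).
The quadratic factors as (λ + 9)·(λ - 12).
Eigenvalues: -9, 3, 12.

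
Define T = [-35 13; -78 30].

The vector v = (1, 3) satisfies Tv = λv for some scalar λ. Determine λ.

4

Compute Tv: T·(1, 3) = (4, 12).
Since Tv = λv, compare component 1: 4 = λ·1, so λ = 4.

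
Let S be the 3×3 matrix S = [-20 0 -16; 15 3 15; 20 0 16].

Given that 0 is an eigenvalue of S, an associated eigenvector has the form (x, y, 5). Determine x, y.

We need (S)v = 0.
S = [[-20, 0, -16], [15, 3, 15], [20, 0, 16]].
Row 1: (-20)·x + (0)·y + (-16)·5 = 0
Row 2: (15)·x + (3)·y + (15)·5 = 0
Row 3: (20)·x + (0)·y + (16)·5 = 0
Solving gives x = -4, y = -5.
Check: S·(-4, -5, 5) = (0, 0, 0) = 0·(-4, -5, 5).

-4, -5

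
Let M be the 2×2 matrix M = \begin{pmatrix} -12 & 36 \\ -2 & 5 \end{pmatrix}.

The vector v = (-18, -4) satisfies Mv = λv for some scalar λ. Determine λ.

Compute Mv: M·(-18, -4) = (72, 16).
Since Mv = λv, compare component 1: 72 = λ·-18, so λ = -4.

-4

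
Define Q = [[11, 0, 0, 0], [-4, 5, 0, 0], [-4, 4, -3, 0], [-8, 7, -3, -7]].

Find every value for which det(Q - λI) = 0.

-7, -3, 5, 11

Q is lower triangular, so its eigenvalues are the diagonal entries.
Diagonal: 11, 5, -3, -7.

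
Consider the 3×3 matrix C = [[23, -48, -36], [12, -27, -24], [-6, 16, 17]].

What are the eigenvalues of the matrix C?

3, 5, 5

The characteristic polynomial is p(t) = det(tI - C).
Expanding along the first row, p(t) = t^3 - 13t^2 + 55t - 75.
Try t = 3: p(3) = 0, so 3 is a root.
Dividing by (t - 3) leaves t^2 - 10t + 25.
The quadratic factor is (t - 5)^2.
Eigenvalues: 3, 5, 5.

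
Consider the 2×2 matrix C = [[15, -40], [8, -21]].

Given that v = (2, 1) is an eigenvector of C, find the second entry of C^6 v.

15625

First find the eigenvalue: Cv = (-10, -5) = -5·(2, 1), so λ = -5.
Then C^6 v = λ^6·v = (-5)^6·(2, 1) = 15625·(2, 1) = (31250, 15625).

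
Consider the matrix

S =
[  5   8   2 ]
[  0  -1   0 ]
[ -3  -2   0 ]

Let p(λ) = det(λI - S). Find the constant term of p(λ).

6

p(λ) = λ^3 - 4λ^2 + λ + 6.
The constant term is 6.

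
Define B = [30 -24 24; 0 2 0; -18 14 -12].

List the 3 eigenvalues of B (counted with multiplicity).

The characteristic polynomial is p(lambda) = det(lambda·I - B).
Expanding along the first row, p(lambda) = lambda^3 - 20·lambda^2 + 108·lambda - 144.
Rational-root test: lambda = 2 gives p(2) = 0.
Dividing by (lambda - 2) leaves lambda^2 - 18·lambda + 72.
The quadratic factors as (lambda - 6)·(lambda - 12).
Eigenvalues: 2, 6, 12.

2, 6, 12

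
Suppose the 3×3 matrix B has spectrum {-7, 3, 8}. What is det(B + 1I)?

If B has eigenvalues -7, 3, 8, then B + 1I has eigenvalues -6, 4, 9.
det(B + 1I) = (-6) · (4) · (9) = -216.

-216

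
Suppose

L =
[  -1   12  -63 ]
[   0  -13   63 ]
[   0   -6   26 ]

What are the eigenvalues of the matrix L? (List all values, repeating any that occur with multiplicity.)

-1, 5, 8

Set up det(μI - L) = 0.
Expanding the 3×3 determinant: p(μ) = μ^3 - 12μ^2 + 27μ + 40.
Try μ = -1: p(-1) = 0, so -1 is a root.
Dividing by (μ + 1) leaves μ^2 - 13μ + 40.
The quadratic factors as (μ - 5)·(μ - 8).
Eigenvalues: -1, 5, 8.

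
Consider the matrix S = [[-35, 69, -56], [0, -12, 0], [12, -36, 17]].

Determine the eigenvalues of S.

Compute the characteristic polynomial p(r) = det(rI - S).
Expanding along the first row, p(r) = r^3 + 30r^2 + 293r + 924.
Since p(-12) = 0, r = -12 is a root.
Dividing by (r + 12) leaves r^2 + 18r + 77.
The quadratic factors as (r + 11)·(r + 7).
Eigenvalues: -12, -11, -7.

-12, -11, -7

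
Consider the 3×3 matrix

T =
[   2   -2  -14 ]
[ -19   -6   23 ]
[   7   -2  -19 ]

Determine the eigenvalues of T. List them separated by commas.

Compute the characteristic polynomial p(λ) = det(λI - T).
Cofactor expansion gives p(λ) = λ^3 + 23λ^2 + 170λ + 400.
Since p(-5) = 0, λ = -5 is a root.
Dividing by (λ + 5) leaves λ^2 + 18λ + 80.
The quadratic factors as (λ + 10)·(λ + 8).
Eigenvalues: -10, -8, -5.

-10, -8, -5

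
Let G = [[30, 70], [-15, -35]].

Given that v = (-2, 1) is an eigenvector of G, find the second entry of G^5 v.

First find the eigenvalue: Gv = (10, -5) = -5·(-2, 1), so λ = -5.
Then G^5 v = λ^5·v = (-5)^5·(-2, 1) = -3125·(-2, 1) = (6250, -3125).

-3125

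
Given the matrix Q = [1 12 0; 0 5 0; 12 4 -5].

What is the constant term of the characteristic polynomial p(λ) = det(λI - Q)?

p(0) = det(0·I − Q) = det(−Q) = (−1)^3·det(Q).
det(Q) = -25, so p(0) = 25.

25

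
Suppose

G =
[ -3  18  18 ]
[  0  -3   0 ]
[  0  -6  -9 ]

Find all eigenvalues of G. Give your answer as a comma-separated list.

-9, -3, -3

The characteristic polynomial is p(r) = det(rI - G).
Expanding along the first row, p(r) = r^3 + 15r^2 + 63r + 81.
Try r = -3: p(-3) = 0, so -3 is a root.
Factor out (r + 3): p(r) = (r + 3)·(r^2 + 12r + 27).
The quadratic factors as (r + 9)·(r + 3).
Eigenvalues: -9, -3, -3.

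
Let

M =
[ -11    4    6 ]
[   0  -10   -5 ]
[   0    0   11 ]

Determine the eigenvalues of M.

-11, -10, 11

M is upper triangular, so its eigenvalues are the diagonal entries.
Diagonal: -11, -10, 11.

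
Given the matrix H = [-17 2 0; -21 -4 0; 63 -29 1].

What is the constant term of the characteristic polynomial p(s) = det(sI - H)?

p(0) = det(0·I − H) = det(−H) = (−1)^3·det(H).
det(H) = 110, so p(0) = -110.

-110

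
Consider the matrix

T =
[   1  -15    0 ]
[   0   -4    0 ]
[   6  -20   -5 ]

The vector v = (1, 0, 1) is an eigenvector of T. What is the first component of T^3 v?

First find the eigenvalue: Tv = (1, 0, 1) = 1·(1, 0, 1), so λ = 1.
Then T^3 v = λ^3·v = 1^3·(1, 0, 1) = 1·(1, 0, 1) = (1, 0, 1).

1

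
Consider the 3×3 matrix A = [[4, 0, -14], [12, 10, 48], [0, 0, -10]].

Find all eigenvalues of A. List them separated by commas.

Compute the characteristic polynomial p(λ) = det(λI - A).
Cofactor expansion gives p(λ) = λ^3 - 4λ^2 - 100λ + 400.
Rational-root test: λ = 4 gives p(4) = 0.
Dividing by (λ - 4) leaves λ^2 - 100.
The quadratic factors as (λ + 10)·(λ - 10).
Eigenvalues: -10, 4, 10.

-10, 4, 10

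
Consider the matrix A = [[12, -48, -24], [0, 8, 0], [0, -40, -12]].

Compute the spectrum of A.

-12, 8, 12

Set up det(tI - A) = 0.
Expanding the 3×3 determinant: p(t) = t^3 - 8t^2 - 144t + 1152.
Since p(8) = 0, t = 8 is a root.
Factor out (t - 8): p(t) = (t - 8)·(t^2 - 144).
The quadratic factors as (t + 12)·(t - 12).
Eigenvalues: -12, 8, 12.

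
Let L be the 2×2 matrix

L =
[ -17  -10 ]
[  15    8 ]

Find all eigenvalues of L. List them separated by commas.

-7, -2

det(L - rI) = (-17 - r)(8 - r) - (-10)·(15) = r^2 + 9r + 14.
This factors as (r + 7)·(r + 2) = 0.
Eigenvalues: -7, -2.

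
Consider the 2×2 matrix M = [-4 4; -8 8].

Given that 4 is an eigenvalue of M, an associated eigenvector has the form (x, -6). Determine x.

-3

We need (M - 4I)v = 0.
M - 4I = [[-8, 4], [-8, 4]].
Row 1: (-8)·x + (4)·-6 = 0
Row 2: (-8)·x + (4)·-6 = 0
Solving gives x = -3.
Check: M·(-3, -6) = (-12, -24) = 4·(-3, -6).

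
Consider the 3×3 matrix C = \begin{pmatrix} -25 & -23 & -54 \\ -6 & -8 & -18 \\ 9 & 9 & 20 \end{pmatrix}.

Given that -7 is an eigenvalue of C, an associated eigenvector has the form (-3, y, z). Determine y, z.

0, 1

We need (C + 7I)v = 0.
C + 7I = [[-18, -23, -54], [-6, -1, -18], [9, 9, 27]].
Row 1: (-18)·-3 + (-23)·y + (-54)·z = 0
Row 2: (-6)·-3 + (-1)·y + (-18)·z = 0
Row 3: (9)·-3 + (9)·y + (27)·z = 0
Solving gives y = 0, z = 1.
Check: C·(-3, 0, 1) = (21, 0, -7) = -7·(-3, 0, 1).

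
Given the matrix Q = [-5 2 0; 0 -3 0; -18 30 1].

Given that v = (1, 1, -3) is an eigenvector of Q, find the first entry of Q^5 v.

-243

First find the eigenvalue: Qv = (-3, -3, 9) = -3·(1, 1, -3), so λ = -3.
Then Q^5 v = λ^5·v = (-3)^5·(1, 1, -3) = -243·(1, 1, -3) = (-243, -243, 729).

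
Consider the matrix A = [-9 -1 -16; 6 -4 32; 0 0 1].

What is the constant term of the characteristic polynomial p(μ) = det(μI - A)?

p(0) = det(0·I − A) = det(−A) = (−1)^3·det(A).
det(A) = 42, so p(0) = -42.

-42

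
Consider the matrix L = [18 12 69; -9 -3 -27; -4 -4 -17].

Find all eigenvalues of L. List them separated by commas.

-5, -3, 6

Compute the characteristic polynomial p(s) = det(sI - L).
Expanding along the first row, p(s) = s^3 + 2s^2 - 33s - 90.
Rational-root test: s = -3 gives p(-3) = 0.
Factor out (s + 3): p(s) = (s + 3)·(s^2 - s - 30).
The quadratic factors as (s + 5)·(s - 6).
Eigenvalues: -5, -3, 6.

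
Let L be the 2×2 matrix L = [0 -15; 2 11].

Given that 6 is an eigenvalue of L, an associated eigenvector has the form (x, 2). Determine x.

We need (L - 6I)v = 0.
L - 6I = [[-6, -15], [2, 5]].
Row 1: (-6)·x + (-15)·2 = 0
Row 2: (2)·x + (5)·2 = 0
Solving gives x = -5.
Check: L·(-5, 2) = (-30, 12) = 6·(-5, 2).

-5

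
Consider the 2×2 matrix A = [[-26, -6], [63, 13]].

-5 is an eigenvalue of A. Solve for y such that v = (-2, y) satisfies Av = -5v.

We need (A + 5I)v = 0.
A + 5I = [[-21, -6], [63, 18]].
Row 1: (-21)·-2 + (-6)·y = 0
Row 2: (63)·-2 + (18)·y = 0
Solving gives y = 7.
Check: A·(-2, 7) = (10, -35) = -5·(-2, 7).

7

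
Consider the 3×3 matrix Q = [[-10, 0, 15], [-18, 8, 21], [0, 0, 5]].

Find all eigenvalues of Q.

-10, 5, 8

Set up det(tI - Q) = 0.
Cofactor expansion gives p(t) = t^3 - 3t^2 - 90t + 400.
Since p(5) = 0, t = 5 is a root.
Factor out (t - 5): p(t) = (t - 5)·(t^2 + 2t - 80).
The quadratic factors as (t + 10)·(t - 8).
Eigenvalues: -10, 5, 8.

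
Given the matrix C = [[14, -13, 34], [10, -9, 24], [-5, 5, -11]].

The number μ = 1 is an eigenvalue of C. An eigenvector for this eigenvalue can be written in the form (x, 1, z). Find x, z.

We need (C - 1I)v = 0.
C - 1I = [[13, -13, 34], [10, -10, 24], [-5, 5, -12]].
Row 1: (13)·x + (-13)·1 + (34)·z = 0
Row 2: (10)·x + (-10)·1 + (24)·z = 0
Row 3: (-5)·x + (5)·1 + (-12)·z = 0
Solving gives x = 1, z = 0.
Check: C·(1, 1, 0) = (1, 1, 0) = 1·(1, 1, 0).

1, 0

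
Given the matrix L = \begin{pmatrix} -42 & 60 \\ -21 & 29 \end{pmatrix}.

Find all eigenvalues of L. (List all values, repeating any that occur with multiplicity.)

det(L - tI) = (-42 - t)(29 - t) - (60)·(-21) = t^2 + 13t + 42.
This factors as (t + 7)·(t + 6) = 0.
Eigenvalues: -7, -6.

-7, -6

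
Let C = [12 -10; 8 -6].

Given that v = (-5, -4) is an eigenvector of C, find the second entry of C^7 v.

-65536

First find the eigenvalue: Cv = (-20, -16) = 4·(-5, -4), so λ = 4.
Then C^7 v = λ^7·v = 4^7·(-5, -4) = 16384·(-5, -4) = (-81920, -65536).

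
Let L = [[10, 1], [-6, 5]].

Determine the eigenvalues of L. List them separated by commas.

det(L - lambda·I) = (10 - lambda)(5 - lambda) - (1)·(-6) = lambda^2 - 15·lambda + 56.
This factors as (lambda - 7)·(lambda - 8) = 0.
Eigenvalues: 7, 8.

7, 8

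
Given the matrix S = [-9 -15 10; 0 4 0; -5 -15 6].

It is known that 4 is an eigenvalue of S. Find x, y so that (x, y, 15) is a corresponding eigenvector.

15, -3

We need (S - 4I)v = 0.
S - 4I = [[-13, -15, 10], [0, 0, 0], [-5, -15, 2]].
Row 1: (-13)·x + (-15)·y + (10)·15 = 0
Row 2: (0)·x + (0)·y + (0)·15 = 0
Row 3: (-5)·x + (-15)·y + (2)·15 = 0
Solving gives x = 15, y = -3.
Check: S·(15, -3, 15) = (60, -12, 60) = 4·(15, -3, 15).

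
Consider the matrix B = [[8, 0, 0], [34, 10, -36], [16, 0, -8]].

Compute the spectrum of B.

-8, 8, 10

Set up det(μI - B) = 0.
Cofactor expansion gives p(μ) = μ^3 - 10μ^2 - 64μ + 640.
Try μ = -8: p(-8) = 0, so -8 is a root.
Factor out (μ + 8): p(μ) = (μ + 8)·(μ^2 - 18μ + 80).
The quadratic factors as (μ - 8)·(μ - 10).
Eigenvalues: -8, 8, 10.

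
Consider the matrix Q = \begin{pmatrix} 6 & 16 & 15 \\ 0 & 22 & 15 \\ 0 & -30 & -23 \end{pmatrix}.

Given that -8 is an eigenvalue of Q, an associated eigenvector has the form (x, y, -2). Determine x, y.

1, 1

We need (Q + 8I)v = 0.
Q + 8I = [[14, 16, 15], [0, 30, 15], [0, -30, -15]].
Row 1: (14)·x + (16)·y + (15)·-2 = 0
Row 2: (0)·x + (30)·y + (15)·-2 = 0
Row 3: (0)·x + (-30)·y + (-15)·-2 = 0
Solving gives x = 1, y = 1.
Check: Q·(1, 1, -2) = (-8, -8, 16) = -8·(1, 1, -2).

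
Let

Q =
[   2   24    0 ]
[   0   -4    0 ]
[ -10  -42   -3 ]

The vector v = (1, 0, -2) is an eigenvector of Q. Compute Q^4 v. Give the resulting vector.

(16, 0, -32)

First find the eigenvalue: Qv = (2, 0, -4) = 2·(1, 0, -2), so λ = 2.
Then Q^4 v = λ^4·v = 2^4·(1, 0, -2) = 16·(1, 0, -2) = (16, 0, -32).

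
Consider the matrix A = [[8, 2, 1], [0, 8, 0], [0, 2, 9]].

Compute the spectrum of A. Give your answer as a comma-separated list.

The characteristic polynomial is p(λ) = det(λI - A).
Cofactor expansion gives p(λ) = λ^3 - 25λ^2 + 208λ - 576.
Rational-root test: λ = 8 gives p(8) = 0.
Dividing by (λ - 8) leaves λ^2 - 17λ + 72.
The quadratic factors as (λ - 8)·(λ - 9).
Eigenvalues: 8, 8, 9.

8, 8, 9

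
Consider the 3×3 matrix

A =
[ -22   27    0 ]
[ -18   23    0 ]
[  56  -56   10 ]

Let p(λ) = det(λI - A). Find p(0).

p(0) = det(0·I − A) = det(−A) = (−1)^3·det(A).
det(A) = -200, so p(0) = 200.

200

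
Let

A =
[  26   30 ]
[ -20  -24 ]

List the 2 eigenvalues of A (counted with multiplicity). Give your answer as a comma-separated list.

-4, 6

det(A - sI) = (26 - s)(-24 - s) - (30)·(-20) = s^2 - 2s - 24.
This factors as (s + 4)·(s - 6) = 0.
Eigenvalues: -4, 6.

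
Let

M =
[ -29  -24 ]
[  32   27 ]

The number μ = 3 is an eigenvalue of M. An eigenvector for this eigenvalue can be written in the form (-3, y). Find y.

4

We need (M - 3I)v = 0.
M - 3I = [[-32, -24], [32, 24]].
Row 1: (-32)·-3 + (-24)·y = 0
Row 2: (32)·-3 + (24)·y = 0
Solving gives y = 4.
Check: M·(-3, 4) = (-9, 12) = 3·(-3, 4).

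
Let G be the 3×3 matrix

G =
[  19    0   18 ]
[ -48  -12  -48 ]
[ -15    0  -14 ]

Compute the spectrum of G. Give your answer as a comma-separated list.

Set up det(lambda·I - G) = 0.
Cofactor expansion gives p(lambda) = lambda^3 + 7·lambda^2 - 56·lambda + 48.
Since p(-12) = 0, lambda = -12 is a root.
Dividing by (lambda + 12) leaves lambda^2 - 5·lambda + 4.
The quadratic factors as (lambda - 1)·(lambda - 4).
Eigenvalues: -12, 1, 4.

-12, 1, 4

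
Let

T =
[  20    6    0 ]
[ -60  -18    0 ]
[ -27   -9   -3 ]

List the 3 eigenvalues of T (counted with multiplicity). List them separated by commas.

-3, 0, 2

Compute the characteristic polynomial p(t) = det(tI - T).
Cofactor expansion gives p(t) = t^3 + t^2 - 6t.
Rational-root test: t = 0 gives p(0) = 0.
Dividing by t leaves t^2 + t - 6.
The quadratic factors as (t + 3)·(t - 2).
Eigenvalues: -3, 0, 2.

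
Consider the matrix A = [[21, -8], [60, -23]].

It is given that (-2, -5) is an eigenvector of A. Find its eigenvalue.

1

Compute Av: A·(-2, -5) = (-2, -5).
Since Av = λv, compare component 1: -2 = λ·-2, so λ = 1.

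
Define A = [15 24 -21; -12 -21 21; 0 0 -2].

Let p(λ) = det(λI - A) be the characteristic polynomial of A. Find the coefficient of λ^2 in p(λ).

The coefficient of λ^2 of det(λI - A) is −trace(A).
trace(A) = (15) + (-21) + (-2) = -8, so the coefficient is 8.

8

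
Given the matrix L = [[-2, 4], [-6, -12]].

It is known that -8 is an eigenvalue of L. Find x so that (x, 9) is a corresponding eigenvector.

-6

We need (L + 8I)v = 0.
L + 8I = [[6, 4], [-6, -4]].
Row 1: (6)·x + (4)·9 = 0
Row 2: (-6)·x + (-4)·9 = 0
Solving gives x = -6.
Check: L·(-6, 9) = (48, -72) = -8·(-6, 9).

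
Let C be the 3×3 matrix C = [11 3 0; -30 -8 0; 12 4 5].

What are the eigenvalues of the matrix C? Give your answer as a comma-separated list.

Compute the characteristic polynomial p(μ) = det(μI - C).
Cofactor expansion gives p(μ) = μ^3 - 8μ^2 + 17μ - 10.
Rational-root test: μ = 1 gives p(1) = 0.
Factor out (μ - 1): p(μ) = (μ - 1)·(μ^2 - 7μ + 10).
The quadratic factors as (μ - 2)·(μ - 5).
Eigenvalues: 1, 2, 5.

1, 2, 5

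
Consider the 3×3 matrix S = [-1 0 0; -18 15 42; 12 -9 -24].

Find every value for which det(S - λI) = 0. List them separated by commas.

Compute the characteristic polynomial p(μ) = det(μI - S).
Cofactor expansion gives p(μ) = μ^3 + 10μ^2 + 27μ + 18.
Rational-root test: μ = -3 gives p(-3) = 0.
Factor out (μ + 3): p(μ) = (μ + 3)·(μ^2 + 7μ + 6).
The quadratic factors as (μ + 6)·(μ + 1).
Eigenvalues: -6, -3, -1.

-6, -3, -1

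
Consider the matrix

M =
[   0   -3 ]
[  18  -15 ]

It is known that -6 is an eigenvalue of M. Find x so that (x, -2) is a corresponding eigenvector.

We need (M + 6I)v = 0.
M + 6I = [[6, -3], [18, -9]].
Row 1: (6)·x + (-3)·-2 = 0
Row 2: (18)·x + (-9)·-2 = 0
Solving gives x = -1.
Check: M·(-1, -2) = (6, 12) = -6·(-1, -2).

-1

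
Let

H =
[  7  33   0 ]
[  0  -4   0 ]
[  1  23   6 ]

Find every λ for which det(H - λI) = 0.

-4, 6, 7

Set up det(rI - H) = 0.
Cofactor expansion gives p(r) = r^3 - 9r^2 - 10r + 168.
Try r = -4: p(-4) = 0, so -4 is a root.
Dividing by (r + 4) leaves r^2 - 13r + 42.
The quadratic factors as (r - 6)·(r - 7).
Eigenvalues: -4, 6, 7.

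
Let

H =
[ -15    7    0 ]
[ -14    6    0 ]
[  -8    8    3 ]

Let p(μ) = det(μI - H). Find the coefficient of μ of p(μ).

p(μ) = μ^3 + 6μ^2 - 19μ - 24.
The coefficient of μ is -19.

-19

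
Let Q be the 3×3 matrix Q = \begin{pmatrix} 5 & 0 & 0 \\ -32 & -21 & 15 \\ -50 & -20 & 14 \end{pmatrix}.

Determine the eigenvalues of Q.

-6, -1, 5

Set up det(lambda·I - Q) = 0.
Cofactor expansion gives p(lambda) = lambda^3 + 2·lambda^2 - 29·lambda - 30.
Rational-root test: lambda = -6 gives p(-6) = 0.
Dividing by (lambda + 6) leaves lambda^2 - 4·lambda - 5.
The quadratic factors as (lambda + 1)·(lambda - 5).
Eigenvalues: -6, -1, 5.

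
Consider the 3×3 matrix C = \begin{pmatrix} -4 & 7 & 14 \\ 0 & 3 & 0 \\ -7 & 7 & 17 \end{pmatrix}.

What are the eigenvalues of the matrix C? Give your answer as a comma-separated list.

3, 3, 10

Compute the characteristic polynomial p(s) = det(sI - C).
Expanding the 3×3 determinant: p(s) = s^3 - 16s^2 + 69s - 90.
Try s = 3: p(3) = 0, so 3 is a root.
Factor out (s - 3): p(s) = (s - 3)·(s^2 - 13s + 30).
The quadratic factors as (s - 3)·(s - 10).
Eigenvalues: 3, 3, 10.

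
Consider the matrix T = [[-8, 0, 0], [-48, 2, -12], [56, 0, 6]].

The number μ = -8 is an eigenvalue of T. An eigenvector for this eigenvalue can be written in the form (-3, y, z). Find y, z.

We need (T + 8I)v = 0.
T + 8I = [[0, 0, 0], [-48, 10, -12], [56, 0, 14]].
Row 1: (0)·-3 + (0)·y + (0)·z = 0
Row 2: (-48)·-3 + (10)·y + (-12)·z = 0
Row 3: (56)·-3 + (0)·y + (14)·z = 0
Solving gives y = 0, z = 12.
Check: T·(-3, 0, 12) = (24, 0, -96) = -8·(-3, 0, 12).

0, 12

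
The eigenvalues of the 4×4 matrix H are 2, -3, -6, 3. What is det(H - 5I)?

528

If H has eigenvalues 2, -3, -6, 3, then H - 5I has eigenvalues -3, -8, -11, -2.
det(H - 5I) = (-3) · (-8) · (-11) · (-2) = 528.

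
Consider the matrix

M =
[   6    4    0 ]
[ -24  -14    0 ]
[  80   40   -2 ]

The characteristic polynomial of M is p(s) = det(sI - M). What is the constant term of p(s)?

24

p(s) = s^3 + 10s^2 + 28s + 24.
The constant term is 24.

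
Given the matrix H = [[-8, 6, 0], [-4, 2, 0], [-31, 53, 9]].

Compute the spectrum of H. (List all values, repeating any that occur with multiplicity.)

The characteristic polynomial is p(μ) = det(μI - H).
Expanding the 3×3 determinant: p(μ) = μ^3 - 3μ^2 - 46μ - 72.
Try μ = -2: p(-2) = 0, so -2 is a root.
Factor out (μ + 2): p(μ) = (μ + 2)·(μ^2 - 5μ - 36).
The quadratic factors as (μ + 4)·(μ - 9).
Eigenvalues: -4, -2, 9.

-4, -2, 9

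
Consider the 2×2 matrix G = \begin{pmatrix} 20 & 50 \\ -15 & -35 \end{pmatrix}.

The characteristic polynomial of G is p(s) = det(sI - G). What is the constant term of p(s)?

p(s) = s^2 + 15s + 50.
The constant term is 50.

50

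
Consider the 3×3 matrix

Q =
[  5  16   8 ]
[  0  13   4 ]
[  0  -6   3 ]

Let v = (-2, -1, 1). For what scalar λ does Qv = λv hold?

9

Compute Qv: Q·(-2, -1, 1) = (-18, -9, 9).
Since Qv = λv, compare component 1: -18 = λ·-2, so λ = 9.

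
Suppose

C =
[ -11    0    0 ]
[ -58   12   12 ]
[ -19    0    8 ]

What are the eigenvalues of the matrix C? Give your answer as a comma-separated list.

Compute the characteristic polynomial p(λ) = det(λI - C).
Cofactor expansion gives p(λ) = λ^3 - 9λ^2 - 124λ + 1056.
Try λ = 12: p(12) = 0, so 12 is a root.
Factor out (λ - 12): p(λ) = (λ - 12)·(λ^2 + 3λ - 88).
The quadratic factors as (λ + 11)·(λ - 8).
Eigenvalues: -11, 8, 12.

-11, 8, 12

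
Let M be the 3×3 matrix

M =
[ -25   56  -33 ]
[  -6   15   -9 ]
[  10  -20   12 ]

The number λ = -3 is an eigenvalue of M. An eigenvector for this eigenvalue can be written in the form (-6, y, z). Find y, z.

We need (M + 3I)v = 0.
M + 3I = [[-22, 56, -33], [-6, 18, -9], [10, -20, 15]].
Row 1: (-22)·-6 + (56)·y + (-33)·z = 0
Row 2: (-6)·-6 + (18)·y + (-9)·z = 0
Row 3: (10)·-6 + (-20)·y + (15)·z = 0
Solving gives y = 0, z = 4.
Check: M·(-6, 0, 4) = (18, 0, -12) = -3·(-6, 0, 4).

0, 4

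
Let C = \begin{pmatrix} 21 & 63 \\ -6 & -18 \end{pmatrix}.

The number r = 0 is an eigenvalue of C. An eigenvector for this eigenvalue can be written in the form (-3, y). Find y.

1

We need (C)v = 0.
C = [[21, 63], [-6, -18]].
Row 1: (21)·-3 + (63)·y = 0
Row 2: (-6)·-3 + (-18)·y = 0
Solving gives y = 1.
Check: C·(-3, 1) = (0, 0) = 0·(-3, 1).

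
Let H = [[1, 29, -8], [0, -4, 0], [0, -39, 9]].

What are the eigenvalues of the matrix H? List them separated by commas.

Compute the characteristic polynomial p(λ) = det(λI - H).
Expanding the 3×3 determinant: p(λ) = λ^3 - 6λ^2 - 31λ + 36.
Try λ = 1: p(1) = 0, so 1 is a root.
Dividing by (λ - 1) leaves λ^2 - 5λ - 36.
The quadratic factors as (λ + 4)·(λ - 9).
Eigenvalues: -4, 1, 9.

-4, 1, 9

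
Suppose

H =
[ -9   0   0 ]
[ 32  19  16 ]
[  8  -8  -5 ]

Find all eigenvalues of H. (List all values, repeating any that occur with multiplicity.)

Compute the characteristic polynomial p(lambda) = det(lambda·I - H).
Expanding along the first row, p(lambda) = lambda^3 - 5·lambda^2 - 93·lambda + 297.
Since p(11) = 0, lambda = 11 is a root.
Factor out (lambda - 11): p(lambda) = (lambda - 11)·(lambda^2 + 6·lambda - 27).
The quadratic factors as (lambda + 9)·(lambda - 3).
Eigenvalues: -9, 3, 11.

-9, 3, 11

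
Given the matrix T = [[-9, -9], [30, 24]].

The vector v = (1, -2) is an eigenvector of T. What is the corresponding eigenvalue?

9

Compute Tv: T·(1, -2) = (9, -18).
Since Tv = λv, compare component 1: 9 = λ·1, so λ = 9.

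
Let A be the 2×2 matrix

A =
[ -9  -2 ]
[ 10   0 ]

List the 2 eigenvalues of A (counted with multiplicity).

det(A - sI) = (-9 - s)(0 - s) - (-2)·(10) = s^2 + 9s + 20.
This factors as (s + 5)·(s + 4) = 0.
Eigenvalues: -5, -4.

-5, -4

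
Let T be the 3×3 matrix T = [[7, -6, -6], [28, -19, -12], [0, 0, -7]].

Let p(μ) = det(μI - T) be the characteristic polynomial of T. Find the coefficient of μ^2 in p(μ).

19

The coefficient of μ^2 of det(μI - T) is −trace(T).
trace(T) = (7) + (-19) + (-7) = -19, so the coefficient is 19.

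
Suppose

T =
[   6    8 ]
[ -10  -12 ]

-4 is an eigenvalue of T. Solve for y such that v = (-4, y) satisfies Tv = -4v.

5

We need (T + 4I)v = 0.
T + 4I = [[10, 8], [-10, -8]].
Row 1: (10)·-4 + (8)·y = 0
Row 2: (-10)·-4 + (-8)·y = 0
Solving gives y = 5.
Check: T·(-4, 5) = (16, -20) = -4·(-4, 5).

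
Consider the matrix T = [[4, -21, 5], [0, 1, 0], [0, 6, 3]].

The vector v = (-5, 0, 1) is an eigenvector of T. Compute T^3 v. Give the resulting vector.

(-135, 0, 27)

First find the eigenvalue: Tv = (-15, 0, 3) = 3·(-5, 0, 1), so λ = 3.
Then T^3 v = λ^3·v = 3^3·(-5, 0, 1) = 27·(-5, 0, 1) = (-135, 0, 27).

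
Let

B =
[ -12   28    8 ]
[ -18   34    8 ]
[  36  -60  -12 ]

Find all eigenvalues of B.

Compute the characteristic polynomial p(λ) = det(λI - B).
Expanding along the first row, p(λ) = λ^3 - 10λ^2 + 24λ.
Since p(4) = 0, λ = 4 is a root.
Dividing by (λ - 4) leaves λ^2 - 6λ.
The quadratic factors as λ·(λ - 6).
Eigenvalues: 0, 4, 6.

0, 4, 6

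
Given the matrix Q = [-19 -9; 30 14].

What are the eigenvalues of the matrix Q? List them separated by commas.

det(Q - lambda·I) = (-19 - lambda)(14 - lambda) - (-9)·(30) = lambda^2 + 5·lambda + 4.
This factors as (lambda + 4)·(lambda + 1) = 0.
Eigenvalues: -4, -1.

-4, -1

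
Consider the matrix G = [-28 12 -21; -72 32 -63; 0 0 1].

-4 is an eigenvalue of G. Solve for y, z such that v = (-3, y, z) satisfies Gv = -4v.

-6, 0

We need (G + 4I)v = 0.
G + 4I = [[-24, 12, -21], [-72, 36, -63], [0, 0, 5]].
Row 1: (-24)·-3 + (12)·y + (-21)·z = 0
Row 2: (-72)·-3 + (36)·y + (-63)·z = 0
Row 3: (0)·-3 + (0)·y + (5)·z = 0
Solving gives y = -6, z = 0.
Check: G·(-3, -6, 0) = (12, 24, 0) = -4·(-3, -6, 0).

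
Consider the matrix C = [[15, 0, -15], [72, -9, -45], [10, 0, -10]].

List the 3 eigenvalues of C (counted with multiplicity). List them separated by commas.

-9, 0, 5

Set up det(μI - C) = 0.
Cofactor expansion gives p(μ) = μ^3 + 4μ^2 - 45μ.
Try μ = 0: p(0) = 0, so 0 is a root.
Factor out μ: p(μ) = μ·(μ^2 + 4μ - 45).
The quadratic factors as (μ + 9)·(μ - 5).
Eigenvalues: -9, 0, 5.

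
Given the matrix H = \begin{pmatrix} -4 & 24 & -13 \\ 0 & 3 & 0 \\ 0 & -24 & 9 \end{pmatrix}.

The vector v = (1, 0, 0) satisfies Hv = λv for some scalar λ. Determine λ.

-4

Compute Hv: H·(1, 0, 0) = (-4, 0, 0).
Since Hv = λv, compare component 1: -4 = λ·1, so λ = -4.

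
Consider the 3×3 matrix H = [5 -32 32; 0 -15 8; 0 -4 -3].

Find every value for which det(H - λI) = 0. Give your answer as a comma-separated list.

-11, -7, 5

Compute the characteristic polynomial p(s) = det(sI - H).
Expanding the 3×3 determinant: p(s) = s^3 + 13s^2 - 13s - 385.
Try s = 5: p(5) = 0, so 5 is a root.
Factor out (s - 5): p(s) = (s - 5)·(s^2 + 18s + 77).
The quadratic factors as (s + 11)·(s + 7).
Eigenvalues: -11, -7, 5.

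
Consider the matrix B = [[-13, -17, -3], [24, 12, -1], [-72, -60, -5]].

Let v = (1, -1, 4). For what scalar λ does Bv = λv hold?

Compute Bv: B·(1, -1, 4) = (-8, 8, -32).
Since Bv = λv, compare component 1: -8 = λ·1, so λ = -8.

-8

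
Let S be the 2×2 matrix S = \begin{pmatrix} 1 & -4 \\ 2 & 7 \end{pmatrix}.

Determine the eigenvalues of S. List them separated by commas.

3, 5

det(S - λI) = (1 - λ)(7 - λ) - (-4)·(2) = λ^2 - 8λ + 15.
This factors as (λ - 3)·(λ - 5) = 0.
Eigenvalues: 3, 5.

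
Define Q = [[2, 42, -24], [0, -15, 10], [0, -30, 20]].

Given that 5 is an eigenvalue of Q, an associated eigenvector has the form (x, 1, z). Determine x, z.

We need (Q - 5I)v = 0.
Q - 5I = [[-3, 42, -24], [0, -20, 10], [0, -30, 15]].
Row 1: (-3)·x + (42)·1 + (-24)·z = 0
Row 2: (0)·x + (-20)·1 + (10)·z = 0
Row 3: (0)·x + (-30)·1 + (15)·z = 0
Solving gives x = -2, z = 2.
Check: Q·(-2, 1, 2) = (-10, 5, 10) = 5·(-2, 1, 2).

-2, 2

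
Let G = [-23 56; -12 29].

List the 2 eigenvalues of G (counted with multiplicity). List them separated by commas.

det(G - rI) = (-23 - r)(29 - r) - (56)·(-12) = r^2 - 6r + 5.
This factors as (r - 1)·(r - 5) = 0.
Eigenvalues: 1, 5.

1, 5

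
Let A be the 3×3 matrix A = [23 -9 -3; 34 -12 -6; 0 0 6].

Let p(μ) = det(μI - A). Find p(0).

-180

p(0) = det(0·I − A) = det(−A) = (−1)^3·det(A).
det(A) = 180, so p(0) = -180.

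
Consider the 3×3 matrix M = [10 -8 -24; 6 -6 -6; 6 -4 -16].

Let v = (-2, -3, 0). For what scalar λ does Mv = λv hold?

Compute Mv: M·(-2, -3, 0) = (4, 6, 0).
Since Mv = λv, compare component 1: 4 = λ·-2, so λ = -2.

-2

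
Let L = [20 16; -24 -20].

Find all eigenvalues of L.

-4, 4

det(L - rI) = (20 - r)(-20 - r) - (16)·(-24) = r^2 - 16.
This factors as (r + 4)·(r - 4) = 0.
Eigenvalues: -4, 4.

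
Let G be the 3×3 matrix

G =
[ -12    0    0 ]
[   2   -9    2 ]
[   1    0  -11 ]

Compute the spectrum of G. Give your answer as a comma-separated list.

-12, -11, -9

Compute the characteristic polynomial p(r) = det(rI - G).
Expanding the 3×3 determinant: p(r) = r^3 + 32r^2 + 339r + 1188.
Since p(-9) = 0, r = -9 is a root.
Factor out (r + 9): p(r) = (r + 9)·(r^2 + 23r + 132).
The quadratic factors as (r + 12)·(r + 11).
Eigenvalues: -12, -11, -9.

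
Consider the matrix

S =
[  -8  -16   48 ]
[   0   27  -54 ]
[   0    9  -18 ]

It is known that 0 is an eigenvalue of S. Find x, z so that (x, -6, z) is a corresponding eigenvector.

-6, -3

We need (S)v = 0.
S = [[-8, -16, 48], [0, 27, -54], [0, 9, -18]].
Row 1: (-8)·x + (-16)·-6 + (48)·z = 0
Row 2: (0)·x + (27)·-6 + (-54)·z = 0
Row 3: (0)·x + (9)·-6 + (-18)·z = 0
Solving gives x = -6, z = -3.
Check: S·(-6, -6, -3) = (0, 0, 0) = 0·(-6, -6, -3).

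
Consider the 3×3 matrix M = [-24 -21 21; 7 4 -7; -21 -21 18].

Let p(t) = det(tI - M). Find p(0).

-36

p(0) = det(0·I − M) = det(−M) = (−1)^3·det(M).
det(M) = 36, so p(0) = -36.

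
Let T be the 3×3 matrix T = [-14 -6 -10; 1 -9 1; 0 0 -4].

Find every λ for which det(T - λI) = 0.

The characteristic polynomial is p(μ) = det(μI - T).
Expanding the 3×3 determinant: p(μ) = μ^3 + 27μ^2 + 224μ + 528.
Rational-root test: μ = -11 gives p(-11) = 0.
Dividing by (μ + 11) leaves μ^2 + 16μ + 48.
The quadratic factors as (μ + 12)·(μ + 4).
Eigenvalues: -12, -11, -4.

-12, -11, -4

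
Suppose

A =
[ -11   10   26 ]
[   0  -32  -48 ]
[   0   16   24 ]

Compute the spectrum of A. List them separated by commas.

-11, -8, 0

The characteristic polynomial is p(μ) = det(μI - A).
Expanding the 3×3 determinant: p(μ) = μ^3 + 19μ^2 + 88μ.
Try μ = -8: p(-8) = 0, so -8 is a root.
Dividing by (μ + 8) leaves μ^2 + 11μ.
The quadratic factors as (μ + 11)·μ.
Eigenvalues: -11, -8, 0.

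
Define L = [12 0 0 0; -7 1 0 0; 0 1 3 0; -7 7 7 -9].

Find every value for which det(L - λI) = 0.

-9, 1, 3, 12

L is lower triangular, so its eigenvalues are the diagonal entries.
Diagonal: 12, 1, 3, -9.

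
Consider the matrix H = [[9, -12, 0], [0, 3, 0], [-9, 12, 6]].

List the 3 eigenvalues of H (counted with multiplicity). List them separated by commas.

3, 6, 9

Set up det(sI - H) = 0.
Expanding the 3×3 determinant: p(s) = s^3 - 18s^2 + 99s - 162.
Since p(3) = 0, s = 3 is a root.
Factor out (s - 3): p(s) = (s - 3)·(s^2 - 15s + 54).
The quadratic factors as (s - 6)·(s - 9).
Eigenvalues: 3, 6, 9.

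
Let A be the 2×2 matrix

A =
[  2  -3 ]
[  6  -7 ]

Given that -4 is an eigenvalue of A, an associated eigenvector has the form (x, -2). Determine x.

-1

We need (A + 4I)v = 0.
A + 4I = [[6, -3], [6, -3]].
Row 1: (6)·x + (-3)·-2 = 0
Row 2: (6)·x + (-3)·-2 = 0
Solving gives x = -1.
Check: A·(-1, -2) = (4, 8) = -4·(-1, -2).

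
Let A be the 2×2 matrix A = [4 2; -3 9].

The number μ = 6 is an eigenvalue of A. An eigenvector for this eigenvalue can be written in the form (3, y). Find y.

3

We need (A - 6I)v = 0.
A - 6I = [[-2, 2], [-3, 3]].
Row 1: (-2)·3 + (2)·y = 0
Row 2: (-3)·3 + (3)·y = 0
Solving gives y = 3.
Check: A·(3, 3) = (18, 18) = 6·(3, 3).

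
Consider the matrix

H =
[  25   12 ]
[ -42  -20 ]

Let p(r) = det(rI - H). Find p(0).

4

p(0) = det(0·I − H) = det(−H) = (−1)^2·det(H).
det(H) = 4, so p(0) = 4.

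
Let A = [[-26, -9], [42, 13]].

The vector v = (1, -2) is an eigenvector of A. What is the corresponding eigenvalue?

-8

Compute Av: A·(1, -2) = (-8, 16).
Since Av = λv, compare component 1: -8 = λ·1, so λ = -8.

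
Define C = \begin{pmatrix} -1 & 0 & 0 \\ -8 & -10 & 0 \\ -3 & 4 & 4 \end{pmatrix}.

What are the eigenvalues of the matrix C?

C is lower triangular, so its eigenvalues are the diagonal entries.
Diagonal: -1, -10, 4.

-10, -1, 4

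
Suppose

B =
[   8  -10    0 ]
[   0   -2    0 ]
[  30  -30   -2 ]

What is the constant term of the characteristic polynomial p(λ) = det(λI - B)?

-32

p(0) = det(0·I − B) = det(−B) = (−1)^3·det(B).
det(B) = 32, so p(0) = -32.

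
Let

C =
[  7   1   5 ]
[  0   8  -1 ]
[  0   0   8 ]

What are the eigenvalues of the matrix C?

C is upper triangular, so its eigenvalues are the diagonal entries.
Diagonal: 7, 8, 8.

7, 8, 8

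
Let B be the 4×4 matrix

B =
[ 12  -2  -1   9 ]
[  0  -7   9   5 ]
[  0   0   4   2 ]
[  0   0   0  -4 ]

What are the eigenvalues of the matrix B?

-7, -4, 4, 12

B is upper triangular, so its eigenvalues are the diagonal entries.
Diagonal: 12, -7, 4, -4.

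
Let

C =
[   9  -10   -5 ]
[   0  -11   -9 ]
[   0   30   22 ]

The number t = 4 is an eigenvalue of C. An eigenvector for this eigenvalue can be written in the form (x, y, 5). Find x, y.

-1, -3

We need (C - 4I)v = 0.
C - 4I = [[5, -10, -5], [0, -15, -9], [0, 30, 18]].
Row 1: (5)·x + (-10)·y + (-5)·5 = 0
Row 2: (0)·x + (-15)·y + (-9)·5 = 0
Row 3: (0)·x + (30)·y + (18)·5 = 0
Solving gives x = -1, y = -3.
Check: C·(-1, -3, 5) = (-4, -12, 20) = 4·(-1, -3, 5).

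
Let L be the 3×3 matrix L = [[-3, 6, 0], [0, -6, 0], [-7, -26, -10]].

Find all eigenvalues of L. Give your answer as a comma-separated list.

Compute the characteristic polynomial p(μ) = det(μI - L).
Cofactor expansion gives p(μ) = μ^3 + 19μ^2 + 108μ + 180.
Try μ = -6: p(-6) = 0, so -6 is a root.
Dividing by (μ + 6) leaves μ^2 + 13μ + 30.
The quadratic factors as (μ + 10)·(μ + 3).
Eigenvalues: -10, -6, -3.

-10, -6, -3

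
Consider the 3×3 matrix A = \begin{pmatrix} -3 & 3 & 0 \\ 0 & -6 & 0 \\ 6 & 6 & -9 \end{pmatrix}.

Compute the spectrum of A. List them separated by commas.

-9, -6, -3

Compute the characteristic polynomial p(λ) = det(λI - A).
Expanding along the first row, p(λ) = λ^3 + 18λ^2 + 99λ + 162.
Try λ = -3: p(-3) = 0, so -3 is a root.
Factor out (λ + 3): p(λ) = (λ + 3)·(λ^2 + 15λ + 54).
The quadratic factors as (λ + 9)·(λ + 6).
Eigenvalues: -9, -6, -3.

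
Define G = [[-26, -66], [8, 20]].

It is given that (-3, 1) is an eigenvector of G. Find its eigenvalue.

Compute Gv: G·(-3, 1) = (12, -4).
Since Gv = λv, compare component 1: 12 = λ·-3, so λ = -4.

-4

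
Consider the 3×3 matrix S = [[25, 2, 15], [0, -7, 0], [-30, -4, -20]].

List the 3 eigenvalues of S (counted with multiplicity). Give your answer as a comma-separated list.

The characteristic polynomial is p(s) = det(sI - S).
Expanding along the first row, p(s) = s^3 + 2s^2 - 85s - 350.
Try s = -7: p(-7) = 0, so -7 is a root.
Dividing by (s + 7) leaves s^2 - 5s - 50.
The quadratic factors as (s + 5)·(s - 10).
Eigenvalues: -7, -5, 10.

-7, -5, 10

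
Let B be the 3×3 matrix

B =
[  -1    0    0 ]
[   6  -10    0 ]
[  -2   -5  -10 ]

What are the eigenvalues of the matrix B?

-10, -10, -1

B is lower triangular, so its eigenvalues are the diagonal entries.
Diagonal: -1, -10, -10.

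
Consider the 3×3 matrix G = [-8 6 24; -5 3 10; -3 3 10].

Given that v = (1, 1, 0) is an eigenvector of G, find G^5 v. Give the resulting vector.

First find the eigenvalue: Gv = (-2, -2, 0) = -2·(1, 1, 0), so λ = -2.
Then G^5 v = λ^5·v = (-2)^5·(1, 1, 0) = -32·(1, 1, 0) = (-32, -32, 0).

(-32, -32, 0)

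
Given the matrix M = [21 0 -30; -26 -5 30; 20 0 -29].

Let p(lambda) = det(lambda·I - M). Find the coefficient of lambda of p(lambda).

p(lambda) = lambda^3 + 13·lambda^2 + 31·lambda - 45.
The coefficient of lambda is 31.

31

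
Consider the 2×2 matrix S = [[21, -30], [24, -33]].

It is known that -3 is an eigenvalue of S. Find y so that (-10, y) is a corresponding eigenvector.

-8

We need (S + 3I)v = 0.
S + 3I = [[24, -30], [24, -30]].
Row 1: (24)·-10 + (-30)·y = 0
Row 2: (24)·-10 + (-30)·y = 0
Solving gives y = -8.
Check: S·(-10, -8) = (30, 24) = -3·(-10, -8).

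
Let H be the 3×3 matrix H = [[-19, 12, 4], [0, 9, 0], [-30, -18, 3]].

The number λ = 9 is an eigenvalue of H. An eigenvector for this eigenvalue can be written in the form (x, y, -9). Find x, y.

We need (H - 9I)v = 0.
H - 9I = [[-28, 12, 4], [0, 0, 0], [-30, -18, -6]].
Row 1: (-28)·x + (12)·y + (4)·-9 = 0
Row 2: (0)·x + (0)·y + (0)·-9 = 0
Row 3: (-30)·x + (-18)·y + (-6)·-9 = 0
Solving gives x = 0, y = 3.
Check: H·(0, 3, -9) = (0, 27, -81) = 9·(0, 3, -9).

0, 3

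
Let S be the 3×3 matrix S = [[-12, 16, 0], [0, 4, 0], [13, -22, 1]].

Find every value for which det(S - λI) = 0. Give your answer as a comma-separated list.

Set up det(tI - S) = 0.
Cofactor expansion gives p(t) = t^3 + 7t^2 - 56t + 48.
Since p(1) = 0, t = 1 is a root.
Factor out (t - 1): p(t) = (t - 1)·(t^2 + 8t - 48).
The quadratic factors as (t + 12)·(t - 4).
Eigenvalues: -12, 1, 4.

-12, 1, 4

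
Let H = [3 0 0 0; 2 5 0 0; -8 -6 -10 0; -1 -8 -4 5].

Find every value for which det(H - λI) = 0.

-10, 3, 5, 5

H is lower triangular, so its eigenvalues are the diagonal entries.
Diagonal: 3, 5, -10, 5.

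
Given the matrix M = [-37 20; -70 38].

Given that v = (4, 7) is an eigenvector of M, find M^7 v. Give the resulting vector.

(-512, -896)

First find the eigenvalue: Mv = (-8, -14) = -2·(4, 7), so λ = -2.
Then M^7 v = λ^7·v = (-2)^7·(4, 7) = -128·(4, 7) = (-512, -896).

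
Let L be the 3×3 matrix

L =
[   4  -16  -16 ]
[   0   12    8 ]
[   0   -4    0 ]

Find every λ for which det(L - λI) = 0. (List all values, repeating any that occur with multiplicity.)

The characteristic polynomial is p(λ) = det(λI - L).
Expanding along the first row, p(λ) = λ^3 - 16λ^2 + 80λ - 128.
Rational-root test: λ = 4 gives p(4) = 0.
Factor out (λ - 4): p(λ) = (λ - 4)·(λ^2 - 12λ + 32).
The quadratic factors as (λ - 4)·(λ - 8).
Eigenvalues: 4, 4, 8.

4, 4, 8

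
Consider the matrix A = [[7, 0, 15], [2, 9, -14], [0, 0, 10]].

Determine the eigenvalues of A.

7, 9, 10

Set up det(μI - A) = 0.
Expanding the 3×3 determinant: p(μ) = μ^3 - 26μ^2 + 223μ - 630.
Try μ = 7: p(7) = 0, so 7 is a root.
Dividing by (μ - 7) leaves μ^2 - 19μ + 90.
The quadratic factors as (μ - 9)·(μ - 10).
Eigenvalues: 7, 9, 10.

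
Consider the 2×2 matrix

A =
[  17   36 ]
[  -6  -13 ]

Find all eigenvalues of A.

-1, 5

det(A - tI) = (17 - t)(-13 - t) - (36)·(-6) = t^2 - 4t - 5.
This factors as (t + 1)·(t - 5) = 0.
Eigenvalues: -1, 5.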